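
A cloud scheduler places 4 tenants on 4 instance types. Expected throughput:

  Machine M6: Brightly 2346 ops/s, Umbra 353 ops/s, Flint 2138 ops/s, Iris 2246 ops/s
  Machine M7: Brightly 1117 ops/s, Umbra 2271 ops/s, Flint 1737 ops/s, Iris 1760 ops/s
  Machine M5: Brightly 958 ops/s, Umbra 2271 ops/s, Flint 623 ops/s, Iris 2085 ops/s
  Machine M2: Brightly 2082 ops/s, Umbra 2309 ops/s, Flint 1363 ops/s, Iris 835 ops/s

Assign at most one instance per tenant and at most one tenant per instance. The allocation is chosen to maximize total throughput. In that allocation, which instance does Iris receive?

Optimal: Brightly→Machine M2 (2082 ops/s), Umbra→Machine M7 (2271 ops/s), Flint→Machine M6 (2138 ops/s), Iris→Machine M5 (2085 ops/s) — total 2082+2271+2138+2085 = 8576 ops/s.
Max-entry greedy (repeatedly take the single best remaining cell) gives 8477 ops/s, worse by 99.
Swapping Brightly↔Iris (Brightly→Machine M5 958 ops/s, Iris→Machine M2 835 ops/s) loses 2374.
Checked against all permutations: 8576 ops/s is optimal.
Iris's own top instance is Machine M6 (2246 ops/s), but forcing Iris→Machine M6 and reassigning the rest optimally gives only 8336 ops/s — worse by 240.

Iris receives Machine M5.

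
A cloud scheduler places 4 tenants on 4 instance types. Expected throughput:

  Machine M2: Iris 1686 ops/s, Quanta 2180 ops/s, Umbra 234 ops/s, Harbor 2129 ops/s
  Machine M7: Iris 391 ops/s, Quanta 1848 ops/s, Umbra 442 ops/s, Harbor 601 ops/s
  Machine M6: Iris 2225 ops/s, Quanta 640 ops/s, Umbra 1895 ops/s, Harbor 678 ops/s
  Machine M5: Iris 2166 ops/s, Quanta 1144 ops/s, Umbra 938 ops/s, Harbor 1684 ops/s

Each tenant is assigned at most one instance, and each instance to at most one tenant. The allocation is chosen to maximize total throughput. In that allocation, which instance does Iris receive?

Iris receives Machine M5.

This is the linear assignment problem.
Optimal: Iris→Machine M5 (2166 ops/s), Quanta→Machine M7 (1848 ops/s), Umbra→Machine M6 (1895 ops/s), Harbor→Machine M2 (2129 ops/s) — total 2166+1848+1895+2129 = 8038 ops/s.
Row-greedy (each tenant in turn takes its best remaining instance) gives 5944 ops/s, worse by 2094.
Next-best assignment: Iris→Machine M6, Quanta→Machine M7, Umbra→Machine M5, Harbor→Machine M2 = 7140 ops/s.
Swapping Iris↔Harbor (Iris→Machine M2 1686 ops/s, Harbor→Machine M5 1684 ops/s) loses 925.
No other one-to-one assignment exceeds 8038 ops/s.
Iris's own top instance is Machine M6 (2225 ops/s), but forcing Iris→Machine M6 and reassigning the rest optimally gives only 7140 ops/s — worse by 898.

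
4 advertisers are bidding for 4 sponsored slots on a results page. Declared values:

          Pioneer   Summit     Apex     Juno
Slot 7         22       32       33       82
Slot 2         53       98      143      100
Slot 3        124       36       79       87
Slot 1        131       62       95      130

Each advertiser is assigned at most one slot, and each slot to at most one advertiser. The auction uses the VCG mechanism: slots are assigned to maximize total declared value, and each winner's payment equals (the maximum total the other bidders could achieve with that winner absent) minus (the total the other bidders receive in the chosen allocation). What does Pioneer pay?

Efficient allocation: Pioneer→Slot 3 ($124), Summit→Slot 7 ($32), Apex→Slot 2 ($143), Juno→Slot 1 ($130); total welfare W = $429.
Pioneer receives Slot 3 at value $124, so the others get W − 124 = $305.
Without Pioneer: best allocation of the remaining 3 bidders over all 4 slots is Summit→Slot 3 ($36), Apex→Slot 2 ($143), Juno→Slot 1 ($130), total $309.
VCG payment = (others' best without Pioneer) − (others' welfare with Pioneer) = 309 − 305 = $4.

Pioneer pays $4.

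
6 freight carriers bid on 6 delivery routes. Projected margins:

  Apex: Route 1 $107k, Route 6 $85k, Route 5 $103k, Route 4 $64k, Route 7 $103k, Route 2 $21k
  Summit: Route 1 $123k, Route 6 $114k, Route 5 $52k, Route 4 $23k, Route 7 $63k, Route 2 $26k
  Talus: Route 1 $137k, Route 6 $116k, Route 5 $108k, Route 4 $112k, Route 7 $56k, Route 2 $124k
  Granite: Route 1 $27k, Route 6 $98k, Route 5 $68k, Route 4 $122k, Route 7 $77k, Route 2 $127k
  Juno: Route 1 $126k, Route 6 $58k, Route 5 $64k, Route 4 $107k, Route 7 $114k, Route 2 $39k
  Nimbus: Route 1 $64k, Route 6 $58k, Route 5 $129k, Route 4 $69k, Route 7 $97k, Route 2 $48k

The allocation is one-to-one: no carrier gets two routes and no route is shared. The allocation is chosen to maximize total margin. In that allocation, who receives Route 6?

This is a one-to-one assignment (maximum-weight bipartite matching).
Optimal: Apex→Route 7 ($103k), Summit→Route 6 ($114k), Talus→Route 2 ($124k), Granite→Route 4 ($122k), Juno→Route 1 ($126k), Nimbus→Route 5 ($129k) — total 103+114+124+122+126+129 = $718k.
Max-entry greedy (repeatedly take the single best remaining cell) gives $685k, worse by 33.
Next-best assignment: Apex→Route 7, Summit→Route 6, Talus→Route 1, Granite→Route 2, Juno→Route 4, Nimbus→Route 5 = $717k.
Swapping Summit↔Nimbus (Summit→Route 5 $52k, Nimbus→Route 6 $58k) loses 133.
Summit's own top route is Route 1 ($123k), but forcing Summit→Route 1 and reassigning the rest optimally gives only $705k — worse by 13.

Summit receives Route 6.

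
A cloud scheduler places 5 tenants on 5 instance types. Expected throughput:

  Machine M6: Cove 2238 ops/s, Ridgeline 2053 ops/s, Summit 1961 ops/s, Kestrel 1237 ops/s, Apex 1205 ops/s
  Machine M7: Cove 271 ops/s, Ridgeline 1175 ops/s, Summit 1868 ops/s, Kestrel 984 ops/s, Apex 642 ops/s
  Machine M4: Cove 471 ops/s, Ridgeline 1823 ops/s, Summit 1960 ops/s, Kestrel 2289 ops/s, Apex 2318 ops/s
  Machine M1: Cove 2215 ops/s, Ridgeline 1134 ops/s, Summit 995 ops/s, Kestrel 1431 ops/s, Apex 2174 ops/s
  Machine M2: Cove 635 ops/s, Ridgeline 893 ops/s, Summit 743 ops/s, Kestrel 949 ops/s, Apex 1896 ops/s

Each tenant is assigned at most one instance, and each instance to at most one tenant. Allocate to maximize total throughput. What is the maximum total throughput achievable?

Maximum total: 10321 ops/s

Optimal: Cove→Machine M1 (2215 ops/s), Ridgeline→Machine M6 (2053 ops/s), Summit→Machine M7 (1868 ops/s), Kestrel→Machine M4 (2289 ops/s), Apex→Machine M2 (1896 ops/s) — total 2215+2053+1868+2289+1896 = 10321 ops/s.
Column-greedy (each instance in turn goes to its best remaining tenant) gives 8748 ops/s, worse by 1573.
Swapping Cove↔Kestrel (Cove→Machine M4 471 ops/s, Kestrel→Machine M1 1431 ops/s) loses 2602.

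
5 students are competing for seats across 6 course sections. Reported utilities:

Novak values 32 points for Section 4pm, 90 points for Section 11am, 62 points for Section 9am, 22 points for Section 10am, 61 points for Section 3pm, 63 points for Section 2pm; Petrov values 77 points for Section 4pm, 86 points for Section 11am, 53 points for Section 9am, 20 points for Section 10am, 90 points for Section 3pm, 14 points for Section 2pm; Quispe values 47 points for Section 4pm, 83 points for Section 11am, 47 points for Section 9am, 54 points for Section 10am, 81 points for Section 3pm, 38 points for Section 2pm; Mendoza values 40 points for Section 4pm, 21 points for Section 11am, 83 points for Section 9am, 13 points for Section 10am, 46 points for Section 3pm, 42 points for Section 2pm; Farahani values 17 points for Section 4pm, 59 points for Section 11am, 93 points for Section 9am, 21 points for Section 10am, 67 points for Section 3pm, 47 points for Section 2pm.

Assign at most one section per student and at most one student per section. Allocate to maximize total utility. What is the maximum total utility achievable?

Optimal: Novak→Section 11am (90 points), Petrov→Section 4pm (77 points), Quispe→Section 3pm (81 points), Mendoza→Section 2pm (42 points), Farahani→Section 9am (93 points) — total 90+77+81+42+93 = 383 points.
Row-greedy (each student in turn takes its best remaining section) gives 364 points, worse by 19.
Swapping Quispe↔Farahani (Quispe→Section 9am 47 points, Farahani→Section 3pm 67 points) loses 60.

Maximum total: 383 points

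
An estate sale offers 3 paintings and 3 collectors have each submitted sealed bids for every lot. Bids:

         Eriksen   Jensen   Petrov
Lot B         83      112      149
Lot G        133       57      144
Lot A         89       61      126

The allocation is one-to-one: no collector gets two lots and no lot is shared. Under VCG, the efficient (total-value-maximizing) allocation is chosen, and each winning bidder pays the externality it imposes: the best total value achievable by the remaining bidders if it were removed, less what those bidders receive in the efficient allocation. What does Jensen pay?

Efficient allocation: Eriksen→Lot G ($133), Jensen→Lot B ($112), Petrov→Lot A ($126); total welfare W = $371.
Jensen receives Lot B at value $112, so the others get W − 112 = $259.
Without Jensen: best allocation of the remaining 2 bidders over all 3 lots is Eriksen→Lot G ($133), Petrov→Lot B ($149), total $282.
VCG payment = (others' best without Jensen) − (others' welfare with Jensen) = 282 − 259 = $23.

Jensen pays $23.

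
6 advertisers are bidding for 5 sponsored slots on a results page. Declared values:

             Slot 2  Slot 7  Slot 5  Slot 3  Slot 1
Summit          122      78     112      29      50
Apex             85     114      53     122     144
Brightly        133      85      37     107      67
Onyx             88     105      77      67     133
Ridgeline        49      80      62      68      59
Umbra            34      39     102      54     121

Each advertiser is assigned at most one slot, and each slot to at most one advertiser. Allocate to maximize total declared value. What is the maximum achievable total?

Maximum total: $593

This is a one-to-one assignment (maximum-weight bipartite matching).
Optimal: Brightly→Slot 2 ($133), Onyx→Slot 7 ($105), Summit→Slot 5 ($112), Apex→Slot 3 ($122), Umbra→Slot 1 ($121) — total 133+105+112+122+121 = $593.
Max-entry greedy (repeatedly take the single best remaining cell) gives $562, worse by 31.
Next-best assignment: Summit→Slot 2, Onyx→Slot 7, Umbra→Slot 5, Brightly→Slot 3, Apex→Slot 1 = $580.
Swapping Umbra↔Summit (Umbra→Slot 5 $102, Summit→Slot 1 $50) loses 81.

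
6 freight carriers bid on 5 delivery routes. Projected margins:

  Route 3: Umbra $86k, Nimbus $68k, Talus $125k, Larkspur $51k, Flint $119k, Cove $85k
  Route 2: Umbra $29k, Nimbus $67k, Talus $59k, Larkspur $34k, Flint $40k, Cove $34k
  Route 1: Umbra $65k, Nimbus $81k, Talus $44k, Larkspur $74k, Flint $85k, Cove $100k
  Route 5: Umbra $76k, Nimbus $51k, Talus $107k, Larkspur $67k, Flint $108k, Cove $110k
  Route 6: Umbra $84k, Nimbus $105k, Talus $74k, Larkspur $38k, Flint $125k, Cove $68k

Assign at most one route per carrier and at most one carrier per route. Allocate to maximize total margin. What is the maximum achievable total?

Treat this as an assignment problem: match each carrier to one route.
Optimal: Talus→Route 3 ($125k), Nimbus→Route 2 ($67k), Larkspur→Route 1 ($74k), Cove→Route 5 ($110k), Flint→Route 6 ($125k) — total 125+67+74+110+125 = $501k.
Max-entry greedy (repeatedly take the single best remaining cell) gives $475k, worse by 26.

Max total: $501k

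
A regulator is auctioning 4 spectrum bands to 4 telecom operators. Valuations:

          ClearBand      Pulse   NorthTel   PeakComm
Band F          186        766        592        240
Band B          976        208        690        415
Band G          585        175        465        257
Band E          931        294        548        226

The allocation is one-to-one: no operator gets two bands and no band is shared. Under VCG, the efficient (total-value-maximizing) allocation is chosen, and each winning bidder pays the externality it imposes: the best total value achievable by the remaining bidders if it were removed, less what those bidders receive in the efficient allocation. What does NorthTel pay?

Efficient allocation: ClearBand→Band E ($931M), Pulse→Band F ($766M), NorthTel→Band B ($690M), PeakComm→Band G ($257M); total welfare W = $2644M.
NorthTel receives Band B at value $690M, so the others get W − 690 = $1954M.
Without NorthTel: best allocation of the remaining 3 bidders over all 4 bands is ClearBand→Band E ($931M), Pulse→Band F ($766M), PeakComm→Band B ($415M), total $2112M.
VCG payment = (others' best without NorthTel) − (others' welfare with NorthTel) = 2112 − 1954 = $158M.

NorthTel pays $158M.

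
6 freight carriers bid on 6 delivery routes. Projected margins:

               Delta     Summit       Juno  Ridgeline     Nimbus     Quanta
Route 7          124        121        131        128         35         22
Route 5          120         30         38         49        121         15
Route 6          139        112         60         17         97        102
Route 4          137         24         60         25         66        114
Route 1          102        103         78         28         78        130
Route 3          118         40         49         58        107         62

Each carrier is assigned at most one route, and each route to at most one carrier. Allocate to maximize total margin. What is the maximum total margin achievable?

Optimal: Delta→Route 4 ($137k), Summit→Route 6 ($112k), Juno→Route 7 ($131k), Ridgeline→Route 3 ($58k), Nimbus→Route 5 ($121k), Quanta→Route 1 ($130k) — total 137+112+131+58+121+130 = $689k.
Max-entry greedy (repeatedly take the single best remaining cell) gives $603k, worse by 86.
Next-best assignment: Delta→Route 4, Summit→Route 6, Juno→Route 3, Ridgeline→Route 7, Nimbus→Route 5, Quanta→Route 1 = $677k.
Swapping Delta↔Summit (Delta→Route 6 $139k, Summit→Route 4 $24k) loses 86.

Max total: $689k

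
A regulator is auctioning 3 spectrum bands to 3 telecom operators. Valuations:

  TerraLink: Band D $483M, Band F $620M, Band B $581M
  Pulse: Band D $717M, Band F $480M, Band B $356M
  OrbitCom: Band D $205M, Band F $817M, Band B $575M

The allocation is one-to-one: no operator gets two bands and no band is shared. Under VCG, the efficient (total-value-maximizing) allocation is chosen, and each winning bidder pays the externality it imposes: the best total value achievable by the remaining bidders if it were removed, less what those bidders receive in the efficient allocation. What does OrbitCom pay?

Efficient allocation: TerraLink→Band B ($581M), Pulse→Band D ($717M), OrbitCom→Band F ($817M); total welfare W = $2115M.
OrbitCom receives Band F at value $817M, so the others get W − 817 = $1298M.
Without OrbitCom: best allocation of the remaining 2 bidders over all 3 bands is TerraLink→Band F ($620M), Pulse→Band D ($717M), total $1337M.
VCG payment = (others' best without OrbitCom) − (others' welfare with OrbitCom) = 1337 − 1298 = $39M.

OrbitCom pays $39M.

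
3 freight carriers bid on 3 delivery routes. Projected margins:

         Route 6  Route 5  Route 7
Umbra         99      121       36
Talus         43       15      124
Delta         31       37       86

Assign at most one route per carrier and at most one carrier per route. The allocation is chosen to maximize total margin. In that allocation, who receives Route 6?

Delta receives Route 6.

Optimal: Umbra→Route 5 ($121k), Talus→Route 7 ($124k), Delta→Route 6 ($31k) — total 121+124+31 = $276k.
Column-greedy (each route in turn goes to its best remaining carrier) gives $260k, worse by 16.
No other one-to-one assignment exceeds $276k.
Delta's own top route is Route 7 ($86k), but forcing Delta→Route 7 and reassigning the rest optimally gives only $250k — worse by 26.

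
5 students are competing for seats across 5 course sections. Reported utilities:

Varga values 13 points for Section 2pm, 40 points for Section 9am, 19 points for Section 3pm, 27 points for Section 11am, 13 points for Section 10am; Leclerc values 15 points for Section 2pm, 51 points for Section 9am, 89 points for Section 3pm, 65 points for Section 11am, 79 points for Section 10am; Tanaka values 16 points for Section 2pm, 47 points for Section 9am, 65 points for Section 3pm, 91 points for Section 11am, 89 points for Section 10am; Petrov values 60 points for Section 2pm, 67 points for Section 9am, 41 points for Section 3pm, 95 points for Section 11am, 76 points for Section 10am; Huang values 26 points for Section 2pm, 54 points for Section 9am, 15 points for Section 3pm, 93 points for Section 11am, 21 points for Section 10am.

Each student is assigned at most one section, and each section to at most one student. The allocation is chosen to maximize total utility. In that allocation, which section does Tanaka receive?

Tanaka receives Section 10am.

Optimal: Varga→Section 9am (40 points), Leclerc→Section 3pm (89 points), Tanaka→Section 10am (89 points), Petrov→Section 2pm (60 points), Huang→Section 11am (93 points) — total 40+89+89+60+93 = 371 points.
Row-greedy (each student in turn takes its best remaining section) gives 322 points, worse by 49.
Tanaka's own top section is Section 11am (91 points), but forcing Tanaka→Section 11am and reassigning the rest optimally gives only 323 points — worse by 48.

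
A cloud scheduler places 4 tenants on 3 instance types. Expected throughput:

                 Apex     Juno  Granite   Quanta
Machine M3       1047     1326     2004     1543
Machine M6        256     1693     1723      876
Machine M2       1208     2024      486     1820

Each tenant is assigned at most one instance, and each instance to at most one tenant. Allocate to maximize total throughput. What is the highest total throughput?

Treat this as an assignment problem: match each tenant to one instance.
Optimal: Granite→Machine M3 (2004 ops/s), Juno→Machine M6 (1693 ops/s), Quanta→Machine M2 (1820 ops/s) — total 2004+1693+1820 = 5517 ops/s.
Swapping Granite↔Juno (Granite→Machine M6 1723 ops/s, Juno→Machine M3 1326 ops/s) loses 648.

Max total: 5517 ops/s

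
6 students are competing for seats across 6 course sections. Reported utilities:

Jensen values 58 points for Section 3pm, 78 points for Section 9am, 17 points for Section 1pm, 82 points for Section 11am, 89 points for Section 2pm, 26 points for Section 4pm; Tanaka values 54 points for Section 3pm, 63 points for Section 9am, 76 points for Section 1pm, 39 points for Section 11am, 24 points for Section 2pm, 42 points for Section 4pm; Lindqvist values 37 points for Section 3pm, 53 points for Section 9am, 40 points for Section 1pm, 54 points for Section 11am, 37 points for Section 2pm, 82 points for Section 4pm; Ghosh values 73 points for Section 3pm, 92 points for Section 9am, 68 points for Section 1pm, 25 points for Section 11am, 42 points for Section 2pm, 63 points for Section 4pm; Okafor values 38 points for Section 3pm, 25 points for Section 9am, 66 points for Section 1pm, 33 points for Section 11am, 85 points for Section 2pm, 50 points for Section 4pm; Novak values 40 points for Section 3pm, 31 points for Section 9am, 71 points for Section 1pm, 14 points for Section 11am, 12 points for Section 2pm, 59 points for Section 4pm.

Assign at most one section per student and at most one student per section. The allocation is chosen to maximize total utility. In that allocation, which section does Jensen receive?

Treat this as an assignment problem: match each student to one section.
Optimal: Jensen→Section 11am (82 points), Tanaka→Section 3pm (54 points), Lindqvist→Section 4pm (82 points), Ghosh→Section 9am (92 points), Okafor→Section 2pm (85 points), Novak→Section 1pm (71 points) — total 82+54+82+92+85+71 = 466 points.
Column-greedy (each section in turn goes to its best remaining student) gives 425 points, worse by 41.
Next-best assignment: Jensen→Section 11am, Tanaka→Section 1pm, Lindqvist→Section 4pm, Ghosh→Section 9am, Okafor→Section 2pm, Novak→Section 3pm = 457 points.
Jensen's own top section is Section 2pm (89 points), but forcing Jensen→Section 2pm and reassigning the rest optimally gives only 421 points — worse by 45.

Jensen receives Section 11am.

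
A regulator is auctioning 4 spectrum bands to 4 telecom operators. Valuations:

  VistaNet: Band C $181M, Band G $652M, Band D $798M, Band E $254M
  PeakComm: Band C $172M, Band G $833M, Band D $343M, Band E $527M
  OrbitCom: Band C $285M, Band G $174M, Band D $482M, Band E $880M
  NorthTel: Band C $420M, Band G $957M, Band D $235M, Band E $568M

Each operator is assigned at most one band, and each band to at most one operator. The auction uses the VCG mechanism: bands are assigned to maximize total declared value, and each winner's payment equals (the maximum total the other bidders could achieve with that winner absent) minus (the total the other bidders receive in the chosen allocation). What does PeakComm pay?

Efficient allocation: VistaNet→Band D ($798M), PeakComm→Band G ($833M), OrbitCom→Band E ($880M), NorthTel→Band C ($420M); total welfare W = $2931M.
PeakComm receives Band G at value $833M, so the others get W − 833 = $2098M.
Without PeakComm: best allocation of the remaining 3 bidders over all 4 bands is VistaNet→Band D ($798M), OrbitCom→Band E ($880M), NorthTel→Band G ($957M), total $2635M.
VCG payment = (others' best without PeakComm) − (others' welfare with PeakComm) = 2635 − 2098 = $537M.

PeakComm pays $537M.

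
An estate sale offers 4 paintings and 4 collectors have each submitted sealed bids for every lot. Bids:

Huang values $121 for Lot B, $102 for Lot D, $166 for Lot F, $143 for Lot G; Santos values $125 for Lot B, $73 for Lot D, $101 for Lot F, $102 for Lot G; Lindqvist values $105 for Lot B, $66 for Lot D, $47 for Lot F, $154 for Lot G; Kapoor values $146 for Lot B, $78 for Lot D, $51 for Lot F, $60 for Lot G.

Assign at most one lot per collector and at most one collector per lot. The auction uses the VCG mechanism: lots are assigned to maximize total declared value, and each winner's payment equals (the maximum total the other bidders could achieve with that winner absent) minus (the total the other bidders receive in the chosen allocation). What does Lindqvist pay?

Efficient allocation: Huang→Lot F ($166), Santos→Lot D ($73), Lindqvist→Lot G ($154), Kapoor→Lot B ($146); total welfare W = $539.
Lindqvist receives Lot G at value $154, so the others get W − 154 = $385.
Without Lindqvist: best allocation of the remaining 3 bidders over all 4 lots is Huang→Lot F ($166), Santos→Lot G ($102), Kapoor→Lot B ($146), total $414.
VCG payment = (others' best without Lindqvist) − (others' welfare with Lindqvist) = 414 − 385 = $29.

Lindqvist pays $29.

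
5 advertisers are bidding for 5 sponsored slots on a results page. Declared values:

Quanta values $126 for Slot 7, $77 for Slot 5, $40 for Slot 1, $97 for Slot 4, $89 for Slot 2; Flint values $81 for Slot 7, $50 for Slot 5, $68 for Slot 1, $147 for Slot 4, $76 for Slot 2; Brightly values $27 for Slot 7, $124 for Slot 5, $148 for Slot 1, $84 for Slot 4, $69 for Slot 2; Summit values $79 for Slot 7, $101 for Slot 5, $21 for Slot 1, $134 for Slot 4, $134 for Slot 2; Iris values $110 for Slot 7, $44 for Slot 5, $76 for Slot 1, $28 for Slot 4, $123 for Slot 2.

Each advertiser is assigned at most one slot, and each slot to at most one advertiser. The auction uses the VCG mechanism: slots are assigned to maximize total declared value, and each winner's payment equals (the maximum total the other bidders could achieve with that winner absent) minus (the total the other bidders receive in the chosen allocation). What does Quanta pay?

Quanta pays $20.

Efficient allocation: Quanta→Slot 7 ($126), Flint→Slot 4 ($147), Brightly→Slot 1 ($148), Summit→Slot 5 ($101), Iris→Slot 2 ($123); total welfare W = $645.
Quanta receives Slot 7 at value $126, so the others get W − 126 = $519.
Without Quanta: best allocation of the remaining 4 bidders over all 5 slots is Flint→Slot 4 ($147), Brightly→Slot 1 ($148), Summit→Slot 2 ($134), Iris→Slot 7 ($110), total $539.
VCG payment = (others' best without Quanta) − (others' welfare with Quanta) = 539 − 519 = $20.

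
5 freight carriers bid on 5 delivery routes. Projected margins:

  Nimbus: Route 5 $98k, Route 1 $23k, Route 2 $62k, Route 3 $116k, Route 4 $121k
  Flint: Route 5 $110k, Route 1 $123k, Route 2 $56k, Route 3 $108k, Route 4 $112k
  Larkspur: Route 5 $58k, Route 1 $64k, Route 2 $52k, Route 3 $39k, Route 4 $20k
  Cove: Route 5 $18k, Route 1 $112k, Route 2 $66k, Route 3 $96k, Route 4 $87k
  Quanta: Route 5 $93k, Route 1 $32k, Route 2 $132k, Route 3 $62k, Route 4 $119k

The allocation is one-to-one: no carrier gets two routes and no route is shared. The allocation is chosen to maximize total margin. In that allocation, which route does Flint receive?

Flint receives Route 3.

Optimal: Nimbus→Route 4 ($121k), Flint→Route 3 ($108k), Larkspur→Route 5 ($58k), Cove→Route 1 ($112k), Quanta→Route 2 ($132k) — total 121+108+58+112+132 = $531k.
Column-greedy (each route in turn goes to its best remaining carrier) gives $490k, worse by 41.
Next-best assignment: Nimbus→Route 3, Flint→Route 4, Larkspur→Route 5, Cove→Route 1, Quanta→Route 2 = $530k.
Every other assignment is strictly worse.
Flint's own top route is Route 1 ($123k), but forcing Flint→Route 1 and reassigning the rest optimally gives only $530k — worse by 1.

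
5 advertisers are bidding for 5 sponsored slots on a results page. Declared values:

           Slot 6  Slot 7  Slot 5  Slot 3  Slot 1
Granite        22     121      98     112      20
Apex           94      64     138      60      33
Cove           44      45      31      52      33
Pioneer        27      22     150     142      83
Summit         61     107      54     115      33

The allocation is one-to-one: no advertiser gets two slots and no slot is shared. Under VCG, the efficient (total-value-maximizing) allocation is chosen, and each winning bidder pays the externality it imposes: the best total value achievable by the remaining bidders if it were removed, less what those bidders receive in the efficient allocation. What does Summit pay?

Efficient allocation: Granite→Slot 7 ($121), Apex→Slot 6 ($94), Cove→Slot 1 ($33), Pioneer→Slot 5 ($150), Summit→Slot 3 ($115); total welfare W = $513.
Summit receives Slot 3 at value $115, so the others get W − 115 = $398.
Without Summit: best allocation of the remaining 4 bidders over all 5 slots is Granite→Slot 7 ($121), Apex→Slot 5 ($138), Cove→Slot 6 ($44), Pioneer→Slot 3 ($142), total $445.
VCG payment = (others' best without Summit) − (others' welfare with Summit) = 445 − 398 = $47.

Summit pays $47.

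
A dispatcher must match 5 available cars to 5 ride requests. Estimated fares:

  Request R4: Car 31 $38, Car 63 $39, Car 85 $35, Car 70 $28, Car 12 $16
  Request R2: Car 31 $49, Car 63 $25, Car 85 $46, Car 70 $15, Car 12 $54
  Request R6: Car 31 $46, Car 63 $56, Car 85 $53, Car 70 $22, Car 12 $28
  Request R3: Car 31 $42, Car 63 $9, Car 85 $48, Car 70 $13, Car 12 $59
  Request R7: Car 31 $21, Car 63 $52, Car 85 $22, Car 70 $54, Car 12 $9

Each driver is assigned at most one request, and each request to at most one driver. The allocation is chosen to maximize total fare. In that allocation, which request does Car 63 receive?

Car 63 receives Request R4.

Optimal: Car 31→Request R2 ($49), Car 63→Request R4 ($39), Car 85→Request R6 ($53), Car 70→Request R7 ($54), Car 12→Request R3 ($59) — total 49+39+53+54+59 = $254.
Max-entry greedy (repeatedly take the single best remaining cell) gives $253, worse by 1.
Next-best assignment: Car 31→Request R4, Car 63→Request R6, Car 85→Request R2, Car 70→Request R7, Car 12→Request R3 = $253.
Car 63's own top request is Request R6 ($56), but forcing Car 63→Request R6 and reassigning the rest optimally gives only $253 — worse by 1.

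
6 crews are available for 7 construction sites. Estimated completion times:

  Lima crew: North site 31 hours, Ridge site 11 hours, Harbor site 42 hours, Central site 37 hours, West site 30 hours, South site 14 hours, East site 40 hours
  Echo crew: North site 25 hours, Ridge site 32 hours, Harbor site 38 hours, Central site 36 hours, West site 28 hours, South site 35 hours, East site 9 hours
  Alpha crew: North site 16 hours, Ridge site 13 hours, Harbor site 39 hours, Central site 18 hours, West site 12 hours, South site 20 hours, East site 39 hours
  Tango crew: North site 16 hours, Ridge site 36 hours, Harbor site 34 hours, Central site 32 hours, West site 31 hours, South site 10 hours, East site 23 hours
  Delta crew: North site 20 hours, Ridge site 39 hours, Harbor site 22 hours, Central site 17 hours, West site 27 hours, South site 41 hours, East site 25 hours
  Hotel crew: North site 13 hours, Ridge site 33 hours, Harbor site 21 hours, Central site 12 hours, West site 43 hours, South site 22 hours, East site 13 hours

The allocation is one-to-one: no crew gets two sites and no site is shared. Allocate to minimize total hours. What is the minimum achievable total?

Treat this as an assignment problem: match each crew to one site.
Optimal: Lima crew→Ridge site (11 hours), Echo crew→East site (9 hours), Alpha crew→West site (12 hours), Tango crew→South site (10 hours), Delta crew→Central site (17 hours), Hotel crew→North site (13 hours) — total 11+9+12+10+17+13 = 72 hours.
Column-greedy (each site in turn goes to its cheapest remaining crew) gives 102 hours, worse by 30.
Swapping Alpha crew↔Lima crew (Alpha crew→Ridge site 13 hours, Lima crew→West site 30 hours) adds 20.

Min total: 72 hours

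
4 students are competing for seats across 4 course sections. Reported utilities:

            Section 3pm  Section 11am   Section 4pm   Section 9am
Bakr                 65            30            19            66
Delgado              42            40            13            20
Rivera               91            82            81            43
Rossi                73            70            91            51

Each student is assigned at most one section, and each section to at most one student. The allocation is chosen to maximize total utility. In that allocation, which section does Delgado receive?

Optimal: Bakr→Section 9am (66 points), Delgado→Section 11am (40 points), Rivera→Section 3pm (91 points), Rossi→Section 4pm (91 points) — total 66+40+91+91 = 288 points.
Row-greedy (each student in turn takes its best remaining section) gives 281 points, worse by 7.
Swapping Bakr↔Rivera (Bakr→Section 3pm 65 points, Rivera→Section 9am 43 points) loses 49.
Delgado's own top section is Section 3pm (42 points), but forcing Delgado→Section 3pm and reassigning the rest optimally gives only 281 points — worse by 7.

Delgado receives Section 11am.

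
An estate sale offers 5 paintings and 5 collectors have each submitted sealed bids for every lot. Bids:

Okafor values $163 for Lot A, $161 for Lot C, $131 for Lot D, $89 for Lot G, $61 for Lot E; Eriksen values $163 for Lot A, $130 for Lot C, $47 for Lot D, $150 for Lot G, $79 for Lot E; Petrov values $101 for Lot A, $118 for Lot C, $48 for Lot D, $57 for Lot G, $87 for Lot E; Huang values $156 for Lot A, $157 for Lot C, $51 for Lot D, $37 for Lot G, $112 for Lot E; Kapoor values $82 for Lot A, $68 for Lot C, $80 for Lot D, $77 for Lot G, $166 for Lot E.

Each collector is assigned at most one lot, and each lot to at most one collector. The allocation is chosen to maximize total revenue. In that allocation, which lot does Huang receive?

Huang receives Lot A.

Optimal: Okafor→Lot D ($131), Eriksen→Lot G ($150), Petrov→Lot C ($118), Huang→Lot A ($156), Kapoor→Lot E ($166) — total 131+150+118+156+166 = $721.
Column-greedy (each lot in turn goes to its best remaining collector) gives $637, worse by 84.
Swapping Petrov↔Eriksen (Petrov→Lot G $57, Eriksen→Lot C $130) loses 81.
Huang's own top lot is Lot C ($157), but forcing Huang→Lot C and reassigning the rest optimally gives only $705 — worse by 16.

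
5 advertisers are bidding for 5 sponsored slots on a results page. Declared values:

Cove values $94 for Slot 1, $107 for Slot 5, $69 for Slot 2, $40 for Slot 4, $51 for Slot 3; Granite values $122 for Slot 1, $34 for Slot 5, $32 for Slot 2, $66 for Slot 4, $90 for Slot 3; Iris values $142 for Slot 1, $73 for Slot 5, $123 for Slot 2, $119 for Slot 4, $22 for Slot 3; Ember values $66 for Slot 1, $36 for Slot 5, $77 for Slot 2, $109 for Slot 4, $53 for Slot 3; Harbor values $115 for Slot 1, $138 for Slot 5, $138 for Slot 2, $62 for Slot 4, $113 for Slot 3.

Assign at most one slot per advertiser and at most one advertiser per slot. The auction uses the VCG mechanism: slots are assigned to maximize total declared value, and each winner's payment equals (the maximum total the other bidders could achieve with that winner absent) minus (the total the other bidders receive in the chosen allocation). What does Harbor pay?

Harbor pays $13.

Efficient allocation: Cove→Slot 5 ($107), Granite→Slot 3 ($90), Iris→Slot 1 ($142), Ember→Slot 4 ($109), Harbor→Slot 2 ($138); total welfare W = $586.
Harbor receives Slot 2 at value $138, so the others get W − 138 = $448.
Without Harbor: best allocation of the remaining 4 bidders over all 5 slots is Cove→Slot 5 ($107), Granite→Slot 1 ($122), Iris→Slot 2 ($123), Ember→Slot 4 ($109), total $461.
VCG payment = (others' best without Harbor) − (others' welfare with Harbor) = 461 − 448 = $13.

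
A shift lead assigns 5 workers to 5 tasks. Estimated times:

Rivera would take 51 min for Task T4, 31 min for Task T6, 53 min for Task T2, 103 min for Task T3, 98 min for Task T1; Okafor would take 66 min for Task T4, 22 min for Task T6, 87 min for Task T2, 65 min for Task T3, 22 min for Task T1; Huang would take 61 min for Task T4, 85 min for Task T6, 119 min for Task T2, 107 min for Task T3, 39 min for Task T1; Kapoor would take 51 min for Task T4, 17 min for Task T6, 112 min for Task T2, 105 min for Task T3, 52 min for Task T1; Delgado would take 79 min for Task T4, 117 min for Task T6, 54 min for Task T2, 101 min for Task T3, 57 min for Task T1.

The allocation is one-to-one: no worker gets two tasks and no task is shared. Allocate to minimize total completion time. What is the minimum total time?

Treat this as an assignment problem: match each worker to one task.
Optimal: Rivera→Task T4 (51 min), Okafor→Task T3 (65 min), Huang→Task T1 (39 min), Kapoor→Task T6 (17 min), Delgado→Task T2 (54 min) — total 51+65+39+17+54 = 226 min.
Min-entry greedy (repeatedly take the single cheapest remaining cell) gives 251 min, worse by 25.
Swapping Kapoor↔Okafor (Kapoor→Task T3 105 min, Okafor→Task T6 22 min) adds 45.

Min total: 226 min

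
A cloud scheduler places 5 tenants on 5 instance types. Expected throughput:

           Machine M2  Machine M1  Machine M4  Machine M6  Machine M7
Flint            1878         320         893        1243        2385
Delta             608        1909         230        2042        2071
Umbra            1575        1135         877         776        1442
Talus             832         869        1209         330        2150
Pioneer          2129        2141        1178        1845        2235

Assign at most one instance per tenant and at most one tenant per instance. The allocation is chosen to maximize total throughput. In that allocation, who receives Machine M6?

Delta receives Machine M6.

Optimal: Flint→Machine M7 (2385 ops/s), Delta→Machine M6 (2042 ops/s), Umbra→Machine M2 (1575 ops/s), Talus→Machine M4 (1209 ops/s), Pioneer→Machine M1 (2141 ops/s) — total 2385+2042+1575+1209+2141 = 9352 ops/s.
Delta's own top instance is Machine M7 (2071 ops/s), but forcing Delta→Machine M7 and reassigning the rest optimally gives only 8239 ops/s — worse by 1113.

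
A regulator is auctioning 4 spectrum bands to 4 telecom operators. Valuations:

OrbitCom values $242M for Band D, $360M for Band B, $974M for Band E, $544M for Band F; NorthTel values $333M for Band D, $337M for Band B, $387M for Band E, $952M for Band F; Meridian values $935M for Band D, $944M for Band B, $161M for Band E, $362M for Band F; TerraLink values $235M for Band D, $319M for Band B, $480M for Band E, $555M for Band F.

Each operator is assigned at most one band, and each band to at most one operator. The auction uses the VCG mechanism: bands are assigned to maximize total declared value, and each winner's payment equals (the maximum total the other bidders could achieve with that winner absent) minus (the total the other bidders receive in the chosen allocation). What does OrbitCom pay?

Efficient allocation: OrbitCom→Band E ($974M), NorthTel→Band F ($952M), Meridian→Band D ($935M), TerraLink→Band B ($319M); total welfare W = $3180M.
OrbitCom receives Band E at value $974M, so the others get W − 974 = $2206M.
Without OrbitCom: best allocation of the remaining 3 bidders over all 4 bands is NorthTel→Band F ($952M), Meridian→Band B ($944M), TerraLink→Band E ($480M), total $2376M.
VCG payment = (others' best without OrbitCom) − (others' welfare with OrbitCom) = 2376 − 2206 = $170M.

OrbitCom pays $170M.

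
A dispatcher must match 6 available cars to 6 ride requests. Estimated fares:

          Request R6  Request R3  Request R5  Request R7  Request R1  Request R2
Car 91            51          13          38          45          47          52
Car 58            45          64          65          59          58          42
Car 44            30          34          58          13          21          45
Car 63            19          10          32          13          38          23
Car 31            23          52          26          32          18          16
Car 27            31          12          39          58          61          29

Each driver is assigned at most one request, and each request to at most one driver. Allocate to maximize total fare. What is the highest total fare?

Maximum total: $309

Optimal: Car 91→Request R6 ($51), Car 58→Request R5 ($65), Car 44→Request R2 ($45), Car 63→Request R1 ($38), Car 31→Request R3 ($52), Car 27→Request R7 ($58) — total 51+65+45+38+52+58 = $309.
Column-greedy (each request in turn goes to its best remaining driver) gives $285, worse by 24.
Swapping Car 91↔Car 44 (Car 91→Request R2 $52, Car 44→Request R6 $30) loses 14.
Every other assignment is strictly worse.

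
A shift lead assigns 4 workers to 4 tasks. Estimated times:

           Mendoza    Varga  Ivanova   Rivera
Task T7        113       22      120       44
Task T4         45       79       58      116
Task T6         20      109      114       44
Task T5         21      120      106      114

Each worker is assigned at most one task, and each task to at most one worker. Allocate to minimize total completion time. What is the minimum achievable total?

Min total: 145 min

Optimal: Mendoza→Task T5 (21 min), Varga→Task T7 (22 min), Ivanova→Task T4 (58 min), Rivera→Task T6 (44 min) — total 21+22+58+44 = 145 min.
Row-greedy (each worker in turn takes its cheapest remaining task) gives 214 min, worse by 69.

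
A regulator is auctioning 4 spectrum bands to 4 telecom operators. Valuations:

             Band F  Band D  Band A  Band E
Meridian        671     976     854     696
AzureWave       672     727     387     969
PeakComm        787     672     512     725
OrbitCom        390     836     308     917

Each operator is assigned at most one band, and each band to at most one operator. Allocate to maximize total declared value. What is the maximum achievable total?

Maximum total: $3446M

Optimal: Meridian→Band A ($854M), AzureWave→Band E ($969M), PeakComm→Band F ($787M), OrbitCom→Band D ($836M) — total 854+969+787+836 = $3446M.
Max-entry greedy (repeatedly take the single best remaining cell) gives $3040M, worse by 406.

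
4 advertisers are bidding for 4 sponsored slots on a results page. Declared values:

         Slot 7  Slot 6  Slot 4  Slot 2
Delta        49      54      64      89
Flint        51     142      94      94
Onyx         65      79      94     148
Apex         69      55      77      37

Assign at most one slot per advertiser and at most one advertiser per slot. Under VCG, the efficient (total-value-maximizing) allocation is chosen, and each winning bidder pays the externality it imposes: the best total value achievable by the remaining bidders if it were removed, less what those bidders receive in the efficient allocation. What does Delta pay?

Efficient allocation: Delta→Slot 4 ($64), Flint→Slot 6 ($142), Onyx→Slot 2 ($148), Apex→Slot 7 ($69); total welfare W = $423.
Delta receives Slot 4 at value $64, so the others get W − 64 = $359.
Without Delta: best allocation of the remaining 3 bidders over all 4 slots is Flint→Slot 6 ($142), Onyx→Slot 2 ($148), Apex→Slot 4 ($77), total $367.
VCG payment = (others' best without Delta) − (others' welfare with Delta) = 367 − 359 = $8.

Delta pays $8.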